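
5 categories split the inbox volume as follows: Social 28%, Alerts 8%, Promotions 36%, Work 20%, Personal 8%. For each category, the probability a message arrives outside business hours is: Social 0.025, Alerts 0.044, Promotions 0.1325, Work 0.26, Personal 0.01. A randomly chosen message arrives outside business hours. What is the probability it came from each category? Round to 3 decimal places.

By Bayes' rule, posterior ∝ prior × likelihood:
  Social: 0.28 × 0.025 = 0.007
  Alerts: 0.08 × 0.044 = 0.00352
  Promotions: 0.36 × 0.1325 = 0.0477
  Work: 0.2 × 0.26 = 0.052
  Personal: 0.08 × 0.01 = 0.0008
Sum = 0.11102.
P(Social | off-hours) = 0.007/0.11102 ≈ 0.063
P(Alerts | off-hours) = 0.00352/0.11102 ≈ 0.032
P(Promotions | off-hours) = 0.0477/0.11102 ≈ 0.430
P(Work | off-hours) = 0.052/0.11102 ≈ 0.468
P(Personal | off-hours) = 0.0008/0.11102 ≈ 0.007
(Check: 0.063+0.032+0.430+0.468+0.007 = 1.000.)

Social 0.063, Alerts 0.032, Promotions 0.430, Work 0.468, Personal 0.007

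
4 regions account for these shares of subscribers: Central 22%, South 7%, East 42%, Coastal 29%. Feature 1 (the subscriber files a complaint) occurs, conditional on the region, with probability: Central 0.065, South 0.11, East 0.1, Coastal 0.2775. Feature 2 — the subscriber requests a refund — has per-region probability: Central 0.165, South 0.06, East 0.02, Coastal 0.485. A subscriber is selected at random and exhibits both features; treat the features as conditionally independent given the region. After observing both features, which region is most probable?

Coastal

By Bayes' rule, posterior ∝ prior × likelihood:
  Central: 0.22 × 0.065 × 0.165 = 0.0023595
  South: 0.07 × 0.11 × 0.06 = 0.000462
  East: 0.42 × 0.1 × 0.02 = 0.00084
  Coastal: 0.29 × 0.2775 × 0.485 = 0.039030375
Total = 0.042691875.
Largest term belongs to Coastal, so Coastal is most probable.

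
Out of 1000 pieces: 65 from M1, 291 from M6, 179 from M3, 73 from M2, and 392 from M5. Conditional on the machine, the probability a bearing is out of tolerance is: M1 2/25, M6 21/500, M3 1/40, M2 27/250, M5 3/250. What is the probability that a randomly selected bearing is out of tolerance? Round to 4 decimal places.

0.0345

Unnormalized posteriors (prior × likelihood):
  M1: 0.065 × 0.08 = 0.0052
  M6: 0.291 × 0.042 = 0.012222
  M3: 0.179 × 0.025 = 0.004475
  M2: 0.073 × 0.108 = 0.007884
  M5: 0.392 × 0.012 = 0.004704
P(oversize) = 0.0052 + 0.012222 + 0.004475 + 0.007884 + 0.004704 = 0.034485 → 0.0345.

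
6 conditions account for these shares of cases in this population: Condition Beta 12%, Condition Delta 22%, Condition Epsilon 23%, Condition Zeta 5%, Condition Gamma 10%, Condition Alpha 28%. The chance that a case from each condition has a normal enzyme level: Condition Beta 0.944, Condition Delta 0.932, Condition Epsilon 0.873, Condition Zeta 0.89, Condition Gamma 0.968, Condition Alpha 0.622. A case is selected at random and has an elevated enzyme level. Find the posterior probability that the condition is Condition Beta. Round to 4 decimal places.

0.0406

Taking complements, P(elevated | each) = Condition Beta 0.056, Condition Delta 0.068, Condition Epsilon 0.127, Condition Zeta 0.11, Condition Gamma 0.032, Condition Alpha 0.378.
By Bayes' rule, posterior ∝ prior × likelihood:
  Condition Beta: 0.12 × 0.056 = 0.00672
  Condition Delta: 0.22 × 0.068 = 0.01496
  Condition Epsilon: 0.23 × 0.127 = 0.02921
  Condition Zeta: 0.05 × 0.11 = 0.0055
  Condition Gamma: 0.1 × 0.032 = 0.0032
  Condition Alpha: 0.28 × 0.378 = 0.10584
Normalizing constant = 0.16543.
P(Condition Beta | evidence) = 0.00672 / 0.16543 ≈ 0.0406.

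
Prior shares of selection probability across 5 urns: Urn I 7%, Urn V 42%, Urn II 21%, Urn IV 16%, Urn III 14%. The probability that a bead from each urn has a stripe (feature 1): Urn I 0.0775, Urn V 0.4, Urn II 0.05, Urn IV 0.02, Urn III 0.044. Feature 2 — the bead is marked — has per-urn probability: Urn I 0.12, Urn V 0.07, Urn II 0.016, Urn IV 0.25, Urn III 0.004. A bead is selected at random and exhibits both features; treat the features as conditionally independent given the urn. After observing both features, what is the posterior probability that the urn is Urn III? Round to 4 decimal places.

0.0018

Unnormalized posteriors (prior × likelihood):
  Urn I: 0.07 × 0.0775 × 0.12 = 0.000651
  Urn V: 0.42 × 0.4 × 0.07 = 0.01176
  Urn II: 0.21 × 0.05 × 0.016 = 0.000168
  Urn IV: 0.16 × 0.02 × 0.25 = 0.0008
  Urn III: 0.14 × 0.044 × 0.004 = 0.00002464
Sum = 0.01340364.
P(Urn III | evidence) = 0.00002464 / 0.01340364 ≈ 0.0018.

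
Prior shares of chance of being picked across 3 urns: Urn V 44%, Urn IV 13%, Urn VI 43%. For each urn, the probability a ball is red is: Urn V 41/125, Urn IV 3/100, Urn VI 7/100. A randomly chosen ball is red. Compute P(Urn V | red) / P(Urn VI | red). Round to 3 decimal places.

Unnormalized posteriors (prior × likelihood):
  Urn V: 0.44 × 0.328 = 0.14432
  Urn IV: 0.13 × 0.03 = 0.0039
  Urn VI: 0.43 × 0.07 = 0.0301
Total = 0.17832.
The ratio is 0.14432 / 0.0301 (the normalizer cancels) = 4.795.

4.795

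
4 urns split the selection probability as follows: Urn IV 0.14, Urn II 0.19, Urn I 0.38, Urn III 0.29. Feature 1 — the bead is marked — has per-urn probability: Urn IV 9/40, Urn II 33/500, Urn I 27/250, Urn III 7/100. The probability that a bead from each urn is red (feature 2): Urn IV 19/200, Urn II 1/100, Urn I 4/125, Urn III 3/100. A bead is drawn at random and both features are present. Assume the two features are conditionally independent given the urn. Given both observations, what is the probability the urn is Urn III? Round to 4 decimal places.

0.1208

By Bayes' rule, posterior ∝ prior × likelihood:
  Urn IV: 0.14 × 0.225 × 0.095 = 0.0029925
  Urn II: 0.19 × 0.066 × 0.01 = 0.0001254
  Urn I: 0.38 × 0.108 × 0.032 = 0.00131328
  Urn III: 0.29 × 0.07 × 0.03 = 0.000609
Sum = 0.00504018.
P(Urn III | evidence) = 0.000609 / 0.00504018 ≈ 0.1208.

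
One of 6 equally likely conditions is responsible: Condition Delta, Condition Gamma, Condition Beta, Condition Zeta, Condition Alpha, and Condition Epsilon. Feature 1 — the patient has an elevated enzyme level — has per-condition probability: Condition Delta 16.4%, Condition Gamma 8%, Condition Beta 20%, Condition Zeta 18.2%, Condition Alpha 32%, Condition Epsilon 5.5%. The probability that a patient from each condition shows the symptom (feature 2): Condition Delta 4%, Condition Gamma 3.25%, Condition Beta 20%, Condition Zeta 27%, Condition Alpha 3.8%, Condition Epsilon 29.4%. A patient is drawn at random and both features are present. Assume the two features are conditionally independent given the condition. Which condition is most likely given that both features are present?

With a uniform prior (1/6 each), posterior ∝ likelihood:
  Condition Delta: 0.164 × 0.04 = 0.00656
  Condition Gamma: 0.08 × 0.0325 = 0.0026
  Condition Beta: 0.2 × 0.2 = 0.04
  Condition Zeta: 0.182 × 0.27 = 0.04914
  Condition Alpha: 0.32 × 0.038 = 0.01216
  Condition Epsilon: 0.055 × 0.294 = 0.01617
Sum = 0.12663.
Largest term belongs to Condition Zeta, so Condition Zeta is most probable.

Condition Zeta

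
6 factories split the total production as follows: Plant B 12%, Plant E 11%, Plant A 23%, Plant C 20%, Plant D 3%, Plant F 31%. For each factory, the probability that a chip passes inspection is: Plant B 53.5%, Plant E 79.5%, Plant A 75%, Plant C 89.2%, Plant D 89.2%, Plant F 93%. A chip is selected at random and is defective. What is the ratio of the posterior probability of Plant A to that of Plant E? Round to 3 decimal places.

2.550

Taking complements, P(defective | each) = Plant B 0.465, Plant E 0.205, Plant A 0.25, Plant C 0.108, Plant D 0.108, Plant F 0.07.
Unnormalized posteriors (prior × likelihood):
  Plant B: 0.12 × 0.465 = 0.0558
  Plant E: 0.11 × 0.205 = 0.02255
  Plant A: 0.23 × 0.25 = 0.0575
  Plant C: 0.2 × 0.108 = 0.0216
  Plant D: 0.03 × 0.108 = 0.00324
  Plant F: 0.31 × 0.07 = 0.0217
Total = 0.18239.
The ratio is 0.0575 / 0.02255 (the normalizer cancels) = 2.550.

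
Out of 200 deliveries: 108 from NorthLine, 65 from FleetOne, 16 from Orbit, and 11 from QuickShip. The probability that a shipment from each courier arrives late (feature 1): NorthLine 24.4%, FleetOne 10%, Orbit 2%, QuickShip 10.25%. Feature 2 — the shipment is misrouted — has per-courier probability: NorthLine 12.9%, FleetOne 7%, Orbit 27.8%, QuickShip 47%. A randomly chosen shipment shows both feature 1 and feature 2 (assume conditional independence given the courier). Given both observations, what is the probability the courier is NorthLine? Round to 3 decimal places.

By Bayes' rule, posterior ∝ prior × likelihood:
  NorthLine: 0.54 × 0.244 × 0.129 = 0.01699704
  FleetOne: 0.325 × 0.1 × 0.07 = 0.002275
  Orbit: 0.08 × 0.02 × 0.278 = 0.0004448
  QuickShip: 0.055 × 0.1025 × 0.47 = 0.002649625
Total = 0.022366465.
P(NorthLine | evidence) = 0.01699704 / 0.022366465 ≈ 0.760.

0.760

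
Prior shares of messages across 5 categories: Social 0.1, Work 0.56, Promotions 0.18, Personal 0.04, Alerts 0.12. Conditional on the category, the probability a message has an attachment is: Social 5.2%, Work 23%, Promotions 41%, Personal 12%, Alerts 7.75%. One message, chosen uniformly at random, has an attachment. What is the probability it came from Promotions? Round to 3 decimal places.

Prior × likelihood for each hypothesis:
  Social: 0.1 × 0.052 = 0.0052
  Work: 0.56 × 0.23 = 0.1288
  Promotions: 0.18 × 0.41 = 0.0738
  Personal: 0.04 × 0.12 = 0.0048
  Alerts: 0.12 × 0.0775 = 0.0093
Sum = 0.2219.
P(Promotions | evidence) = 0.0738 / 0.2219 ≈ 0.333.

0.333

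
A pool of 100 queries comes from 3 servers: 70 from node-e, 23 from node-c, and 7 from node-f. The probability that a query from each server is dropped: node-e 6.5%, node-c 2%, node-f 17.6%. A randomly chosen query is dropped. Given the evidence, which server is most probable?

node-e

Compute prior × likelihood for every hypothesis:
  node-e: 0.7 × 0.065 = 0.0455
  node-c: 0.23 × 0.02 = 0.0046
  node-f: 0.07 × 0.176 = 0.01232
Normalizing constant = 0.06242.
Largest term belongs to node-e, so node-e is most probable.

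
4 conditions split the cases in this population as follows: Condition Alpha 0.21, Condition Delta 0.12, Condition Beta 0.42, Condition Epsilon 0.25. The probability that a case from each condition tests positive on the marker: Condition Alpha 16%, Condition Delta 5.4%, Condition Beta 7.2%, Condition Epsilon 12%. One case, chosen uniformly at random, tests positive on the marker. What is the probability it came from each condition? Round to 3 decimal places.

Unnormalized posteriors (prior × likelihood):
  Condition Alpha: 0.21 × 0.16 = 0.0336
  Condition Delta: 0.12 × 0.054 = 0.00648
  Condition Beta: 0.42 × 0.072 = 0.03024
  Condition Epsilon: 0.25 × 0.12 = 0.03
Total = 0.10032.
P(Condition Alpha | marker-positive) = 0.0336/0.10032 ≈ 0.335
P(Condition Delta | marker-positive) = 0.00648/0.10032 ≈ 0.065
P(Condition Beta | marker-positive) = 0.03024/0.10032 ≈ 0.301
P(Condition Epsilon | marker-positive) = 0.03/0.10032 ≈ 0.299

Condition Alpha 0.335, Condition Delta 0.065, Condition Beta 0.301, Condition Epsilon 0.299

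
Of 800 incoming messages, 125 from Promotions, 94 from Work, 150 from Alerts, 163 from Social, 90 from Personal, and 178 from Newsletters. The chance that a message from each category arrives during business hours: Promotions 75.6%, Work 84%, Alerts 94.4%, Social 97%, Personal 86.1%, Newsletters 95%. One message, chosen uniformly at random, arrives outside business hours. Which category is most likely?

Taking complements, P(off-hours | each) = Promotions 0.244, Work 0.16, Alerts 0.056, Social 0.03, Personal 0.139, Newsletters 0.05.
By Bayes' rule, posterior ∝ prior × likelihood:
  Promotions: 0.15625 × 0.244 = 0.038125
  Work: 0.1175 × 0.16 = 0.0188
  Alerts: 0.1875 × 0.056 = 0.0105
  Social: 0.20375 × 0.03 = 0.0061125
  Personal: 0.1125 × 0.139 = 0.0156375
  Newsletters: 0.2225 × 0.05 = 0.011125
Normalizing constant = 0.1003.
Largest term belongs to Promotions, so Promotions is most probable.

Promotions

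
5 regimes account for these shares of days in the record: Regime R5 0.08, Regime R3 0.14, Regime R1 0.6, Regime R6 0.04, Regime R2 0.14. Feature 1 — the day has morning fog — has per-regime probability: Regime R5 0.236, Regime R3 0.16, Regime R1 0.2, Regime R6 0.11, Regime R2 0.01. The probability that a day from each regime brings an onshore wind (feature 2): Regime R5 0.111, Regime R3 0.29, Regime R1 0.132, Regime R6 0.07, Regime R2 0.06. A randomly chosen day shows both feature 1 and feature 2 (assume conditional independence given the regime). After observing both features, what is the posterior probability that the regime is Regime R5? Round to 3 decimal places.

0.084

Unnormalized posteriors (prior × likelihood):
  Regime R5: 0.08 × 0.236 × 0.111 = 0.00209568
  Regime R3: 0.14 × 0.16 × 0.29 = 0.006496
  Regime R1: 0.6 × 0.2 × 0.132 = 0.01584
  Regime R6: 0.04 × 0.11 × 0.07 = 0.000308
  Regime R2: 0.14 × 0.01 × 0.06 = 0.000084
Total = 0.02482368.
P(Regime R5 | evidence) = 0.00209568 / 0.02482368 ≈ 0.084.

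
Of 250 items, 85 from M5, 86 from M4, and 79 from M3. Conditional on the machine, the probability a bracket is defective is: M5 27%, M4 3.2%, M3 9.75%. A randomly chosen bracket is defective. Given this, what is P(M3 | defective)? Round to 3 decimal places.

Compute prior × likelihood for every hypothesis:
  M5: 0.34 × 0.27 = 0.0918
  M4: 0.344 × 0.032 = 0.011008
  M3: 0.316 × 0.0975 = 0.03081
Sum = 0.133618.
P(M3 | evidence) = 0.03081 / 0.133618 ≈ 0.231.

0.231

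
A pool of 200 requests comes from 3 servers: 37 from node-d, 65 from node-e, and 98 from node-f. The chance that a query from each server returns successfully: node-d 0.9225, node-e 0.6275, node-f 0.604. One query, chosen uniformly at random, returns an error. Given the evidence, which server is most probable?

node-f

Taking complements, P(error | each) = node-d 0.0775, node-e 0.3725, node-f 0.396.
Prior × likelihood for each hypothesis:
  node-d: 0.185 × 0.0775 = 0.0143375
  node-e: 0.325 × 0.3725 = 0.1210625
  node-f: 0.49 × 0.396 = 0.19404
Total = 0.32944.
Largest term belongs to node-f, so node-f is most probable.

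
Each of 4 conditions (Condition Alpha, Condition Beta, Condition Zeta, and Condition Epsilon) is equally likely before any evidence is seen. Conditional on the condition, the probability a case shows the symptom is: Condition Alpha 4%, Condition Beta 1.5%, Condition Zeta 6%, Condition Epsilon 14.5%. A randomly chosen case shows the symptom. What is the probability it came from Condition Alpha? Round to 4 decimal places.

0.1538

With a uniform prior (1/4 each), posterior ∝ likelihood:
  Condition Alpha: 0.04
  Condition Beta: 0.015
  Condition Zeta: 0.06
  Condition Epsilon: 0.145
Total = 0.26.
P(Condition Alpha | evidence) = 0.04 / 0.26 ≈ 0.1538.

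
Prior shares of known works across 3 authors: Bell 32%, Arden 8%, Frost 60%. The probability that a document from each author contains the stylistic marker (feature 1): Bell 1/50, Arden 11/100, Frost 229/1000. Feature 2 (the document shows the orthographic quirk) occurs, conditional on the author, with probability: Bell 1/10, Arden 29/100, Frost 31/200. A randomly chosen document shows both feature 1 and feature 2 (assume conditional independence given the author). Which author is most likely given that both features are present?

Prior × likelihood for each hypothesis:
  Bell: 0.32 × 0.02 × 0.1 = 0.00064
  Arden: 0.08 × 0.11 × 0.29 = 0.002552
  Frost: 0.6 × 0.229 × 0.155 = 0.021297
Normalizing constant = 0.024489.
Largest term belongs to Frost, so Frost is most probable.

Frost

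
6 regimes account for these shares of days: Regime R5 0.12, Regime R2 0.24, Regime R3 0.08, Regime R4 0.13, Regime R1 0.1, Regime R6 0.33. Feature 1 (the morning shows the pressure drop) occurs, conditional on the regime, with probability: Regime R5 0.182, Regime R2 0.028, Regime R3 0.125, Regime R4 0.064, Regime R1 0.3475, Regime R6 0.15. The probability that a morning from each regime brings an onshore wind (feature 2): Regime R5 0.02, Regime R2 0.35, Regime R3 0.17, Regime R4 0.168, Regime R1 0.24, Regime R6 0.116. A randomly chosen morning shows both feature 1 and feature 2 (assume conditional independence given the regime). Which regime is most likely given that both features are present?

Prior × likelihood for each hypothesis:
  Regime R5: 0.12 × 0.182 × 0.02 = 0.0004368
  Regime R2: 0.24 × 0.028 × 0.35 = 0.002352
  Regime R3: 0.08 × 0.125 × 0.17 = 0.0017
  Regime R4: 0.13 × 0.064 × 0.168 = 0.00139776
  Regime R1: 0.1 × 0.3475 × 0.24 = 0.00834
  Regime R6: 0.33 × 0.15 × 0.116 = 0.005742
Total = 0.01996856.
Largest term belongs to Regime R1, so Regime R1 is most probable.

Regime R1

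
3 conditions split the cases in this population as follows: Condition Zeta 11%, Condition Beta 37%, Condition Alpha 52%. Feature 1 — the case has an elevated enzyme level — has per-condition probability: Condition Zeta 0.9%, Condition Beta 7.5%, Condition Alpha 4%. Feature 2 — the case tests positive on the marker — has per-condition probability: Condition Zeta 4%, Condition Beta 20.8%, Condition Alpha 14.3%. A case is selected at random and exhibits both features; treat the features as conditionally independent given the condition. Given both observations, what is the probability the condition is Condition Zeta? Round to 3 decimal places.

0.005

Compute prior × likelihood for every hypothesis:
  Condition Zeta: 0.11 × 0.009 × 0.04 = 0.0000396
  Condition Beta: 0.37 × 0.075 × 0.208 = 0.005772
  Condition Alpha: 0.52 × 0.04 × 0.143 = 0.0029744
Sum = 0.008786.
P(Condition Zeta | evidence) = 0.0000396 / 0.008786 ≈ 0.005.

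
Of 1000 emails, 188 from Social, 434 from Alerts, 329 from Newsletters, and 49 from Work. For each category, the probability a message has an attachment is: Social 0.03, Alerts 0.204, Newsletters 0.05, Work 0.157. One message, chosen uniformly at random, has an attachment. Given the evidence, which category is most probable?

Alerts

Prior × likelihood for each hypothesis:
  Social: 0.188 × 0.03 = 0.00564
  Alerts: 0.434 × 0.204 = 0.088536
  Newsletters: 0.329 × 0.05 = 0.01645
  Work: 0.049 × 0.157 = 0.007693
Total = 0.118319.
Largest term belongs to Alerts, so Alerts is most probable.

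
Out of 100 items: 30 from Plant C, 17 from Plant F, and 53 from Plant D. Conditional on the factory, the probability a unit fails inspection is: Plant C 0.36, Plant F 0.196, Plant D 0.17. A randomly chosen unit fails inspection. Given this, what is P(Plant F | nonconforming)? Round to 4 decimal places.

0.1440

Unnormalized posteriors (prior × likelihood):
  Plant C: 0.3 × 0.36 = 0.108
  Plant F: 0.17 × 0.196 = 0.03332
  Plant D: 0.53 × 0.17 = 0.0901
Total = 0.23142.
P(Plant F | evidence) = 0.03332 / 0.23142 ≈ 0.1440.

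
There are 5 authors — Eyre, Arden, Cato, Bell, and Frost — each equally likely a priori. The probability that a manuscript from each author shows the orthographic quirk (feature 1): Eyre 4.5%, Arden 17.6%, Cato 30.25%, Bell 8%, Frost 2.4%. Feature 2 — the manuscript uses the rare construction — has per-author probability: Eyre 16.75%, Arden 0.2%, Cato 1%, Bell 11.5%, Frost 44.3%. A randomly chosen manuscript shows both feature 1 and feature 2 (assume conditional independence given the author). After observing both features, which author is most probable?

Frost

With a uniform prior (1/5 each), posterior ∝ likelihood:
  Eyre: 0.045 × 0.1675 = 0.0075375
  Arden: 0.176 × 0.002 = 0.000352
  Cato: 0.3025 × 0.01 = 0.003025
  Bell: 0.08 × 0.115 = 0.0092
  Frost: 0.024 × 0.443 = 0.010632
Normalizing constant = 0.0307465.
Largest term belongs to Frost, so Frost is most probable.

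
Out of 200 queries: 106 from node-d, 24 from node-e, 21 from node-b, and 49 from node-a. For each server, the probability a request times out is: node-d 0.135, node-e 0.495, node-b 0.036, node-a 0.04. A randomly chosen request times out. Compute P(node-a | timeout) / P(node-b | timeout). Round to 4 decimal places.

2.5926

By Bayes' rule, posterior ∝ prior × likelihood:
  node-d: 0.53 × 0.135 = 0.07155
  node-e: 0.12 × 0.495 = 0.0594
  node-b: 0.105 × 0.036 = 0.00378
  node-a: 0.245 × 0.04 = 0.0098
Total = 0.14453.
The ratio is 0.0098 / 0.00378 (the normalizer cancels) = 2.5926.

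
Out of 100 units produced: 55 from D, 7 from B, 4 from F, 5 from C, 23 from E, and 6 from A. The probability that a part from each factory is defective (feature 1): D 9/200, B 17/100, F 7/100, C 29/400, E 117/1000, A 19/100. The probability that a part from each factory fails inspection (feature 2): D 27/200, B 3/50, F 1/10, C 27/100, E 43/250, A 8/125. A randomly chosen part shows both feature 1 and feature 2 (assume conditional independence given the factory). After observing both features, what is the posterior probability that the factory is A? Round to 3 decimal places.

Unnormalized posteriors (prior × likelihood):
  D: 0.55 × 0.045 × 0.135 = 0.00334125
  B: 0.07 × 0.17 × 0.06 = 0.000714
  F: 0.04 × 0.07 × 0.1 = 0.00028
  C: 0.05 × 0.0725 × 0.27 = 0.00097875
  E: 0.23 × 0.117 × 0.172 = 0.00462852
  A: 0.06 × 0.19 × 0.064 = 0.0007296
Normalizing constant = 0.01067212.
P(A | evidence) = 0.0007296 / 0.01067212 ≈ 0.068.

0.068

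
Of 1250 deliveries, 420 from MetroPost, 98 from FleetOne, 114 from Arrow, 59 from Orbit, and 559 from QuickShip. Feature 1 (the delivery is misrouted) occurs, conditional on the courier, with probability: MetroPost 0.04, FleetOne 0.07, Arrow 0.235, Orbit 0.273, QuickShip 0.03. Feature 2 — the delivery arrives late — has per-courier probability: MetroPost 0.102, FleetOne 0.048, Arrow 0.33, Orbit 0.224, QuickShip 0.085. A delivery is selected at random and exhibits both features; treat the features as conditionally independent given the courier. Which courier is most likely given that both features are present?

Prior × likelihood for each hypothesis:
  MetroPost: 0.336 × 0.04 × 0.102 = 0.00137088
  FleetOne: 0.0784 × 0.07 × 0.048 = 0.000263424
  Arrow: 0.0912 × 0.235 × 0.33 = 0.00707256
  Orbit: 0.0472 × 0.273 × 0.224 = 0.0028863744
  QuickShip: 0.4472 × 0.03 × 0.085 = 0.00114036
Total = 0.0127335984.
Largest term belongs to Arrow, so Arrow is most probable.

Arrow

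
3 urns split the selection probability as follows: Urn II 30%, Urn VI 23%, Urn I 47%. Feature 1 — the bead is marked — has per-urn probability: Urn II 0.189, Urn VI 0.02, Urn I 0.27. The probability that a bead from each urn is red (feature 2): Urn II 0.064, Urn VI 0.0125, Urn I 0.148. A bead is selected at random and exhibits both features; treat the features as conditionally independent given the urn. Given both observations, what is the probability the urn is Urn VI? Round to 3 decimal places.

0.003

Compute prior × likelihood for every hypothesis:
  Urn II: 0.3 × 0.189 × 0.064 = 0.0036288
  Urn VI: 0.23 × 0.02 × 0.0125 = 0.0000575
  Urn I: 0.47 × 0.27 × 0.148 = 0.0187812
Normalizing constant = 0.0224675.
P(Urn VI | evidence) = 0.0000575 / 0.0224675 ≈ 0.003.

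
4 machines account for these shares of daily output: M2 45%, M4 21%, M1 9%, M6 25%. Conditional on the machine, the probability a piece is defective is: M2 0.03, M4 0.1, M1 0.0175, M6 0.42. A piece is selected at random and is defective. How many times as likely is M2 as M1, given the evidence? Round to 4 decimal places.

By Bayes' rule, posterior ∝ prior × likelihood:
  M2: 0.45 × 0.03 = 0.0135
  M4: 0.21 × 0.1 = 0.021
  M1: 0.09 × 0.0175 = 0.001575
  M6: 0.25 × 0.42 = 0.105
Sum = 0.141075.
The ratio is 0.0135 / 0.001575 (the normalizer cancels) = 8.5714.

8.5714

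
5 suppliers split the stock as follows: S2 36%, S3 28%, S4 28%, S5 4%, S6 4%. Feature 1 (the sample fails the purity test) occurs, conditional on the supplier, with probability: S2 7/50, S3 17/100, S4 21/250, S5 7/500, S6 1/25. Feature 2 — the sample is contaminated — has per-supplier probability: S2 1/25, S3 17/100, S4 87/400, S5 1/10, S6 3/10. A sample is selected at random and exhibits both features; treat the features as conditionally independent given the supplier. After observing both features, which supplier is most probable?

Compute prior × likelihood for every hypothesis:
  S2: 0.36 × 0.14 × 0.04 = 0.002016
  S3: 0.28 × 0.17 × 0.17 = 0.008092
  S4: 0.28 × 0.084 × 0.2175 = 0.0051156
  S5: 0.04 × 0.014 × 0.1 = 0.000056
  S6: 0.04 × 0.04 × 0.3 = 0.00048
Total = 0.0157596.
Largest term belongs to S3, so S3 is most probable.

S3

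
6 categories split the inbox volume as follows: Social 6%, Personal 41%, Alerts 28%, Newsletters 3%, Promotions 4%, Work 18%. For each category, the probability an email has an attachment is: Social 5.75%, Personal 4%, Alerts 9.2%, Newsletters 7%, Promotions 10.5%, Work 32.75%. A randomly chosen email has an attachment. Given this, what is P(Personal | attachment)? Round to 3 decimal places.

Prior × likelihood for each hypothesis:
  Social: 0.06 × 0.0575 = 0.00345
  Personal: 0.41 × 0.04 = 0.0164
  Alerts: 0.28 × 0.092 = 0.02576
  Newsletters: 0.03 × 0.07 = 0.0021
  Promotions: 0.04 × 0.105 = 0.0042
  Work: 0.18 × 0.3275 = 0.05895
Total = 0.11086.
P(Personal | evidence) = 0.0164 / 0.11086 ≈ 0.148.

0.148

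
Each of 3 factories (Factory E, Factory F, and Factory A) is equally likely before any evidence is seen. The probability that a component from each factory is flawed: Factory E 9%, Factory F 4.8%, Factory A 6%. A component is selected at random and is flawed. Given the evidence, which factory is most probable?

Factory E

Since the prior is uniform, the posterior is proportional to the likelihood:
  Factory E: 0.09
  Factory F: 0.048
  Factory A: 0.06
Normalizing constant = 0.198.
Largest term belongs to Factory E, so Factory E is most probable.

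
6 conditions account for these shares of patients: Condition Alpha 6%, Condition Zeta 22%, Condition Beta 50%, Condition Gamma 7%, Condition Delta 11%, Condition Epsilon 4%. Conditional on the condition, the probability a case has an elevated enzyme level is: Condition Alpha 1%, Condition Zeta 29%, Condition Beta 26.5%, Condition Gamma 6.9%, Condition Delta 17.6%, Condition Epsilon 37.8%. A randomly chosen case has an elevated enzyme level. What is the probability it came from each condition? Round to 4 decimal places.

Unnormalized posteriors (prior × likelihood):
  Condition Alpha: 0.06 × 0.01 = 0.0006
  Condition Zeta: 0.22 × 0.29 = 0.0638
  Condition Beta: 0.5 × 0.265 = 0.1325
  Condition Gamma: 0.07 × 0.069 = 0.00483
  Condition Delta: 0.11 × 0.176 = 0.01936
  Condition Epsilon: 0.04 × 0.378 = 0.01512
Total = 0.23621.
P(Condition Alpha | elevated) = 0.0006/0.23621 ≈ 0.0025
P(Condition Zeta | elevated) = 0.0638/0.23621 ≈ 0.2701
P(Condition Beta | elevated) = 0.1325/0.23621 ≈ 0.5609
P(Condition Gamma | elevated) = 0.00483/0.23621 ≈ 0.0204
P(Condition Delta | elevated) = 0.01936/0.23621 ≈ 0.0820
P(Condition Epsilon | elevated) = 0.01512/0.23621 ≈ 0.0640

Condition Alpha 0.0025, Condition Zeta 0.2701, Condition Beta 0.5609, Condition Gamma 0.0204, Condition Delta 0.0820, Condition Epsilon 0.0640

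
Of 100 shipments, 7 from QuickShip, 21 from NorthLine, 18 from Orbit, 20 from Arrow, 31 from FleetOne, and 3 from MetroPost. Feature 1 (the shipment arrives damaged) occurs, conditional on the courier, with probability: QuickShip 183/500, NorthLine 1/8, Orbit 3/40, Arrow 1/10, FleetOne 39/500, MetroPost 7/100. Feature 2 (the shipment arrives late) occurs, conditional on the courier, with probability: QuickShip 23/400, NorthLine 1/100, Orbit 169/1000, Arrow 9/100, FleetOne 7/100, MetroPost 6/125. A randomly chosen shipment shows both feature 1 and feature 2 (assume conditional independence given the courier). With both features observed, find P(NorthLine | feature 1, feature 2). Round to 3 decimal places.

Unnormalized posteriors (prior × likelihood):
  QuickShip: 0.07 × 0.366 × 0.0575 = 0.00147315
  NorthLine: 0.21 × 0.125 × 0.01 = 0.0002625
  Orbit: 0.18 × 0.075 × 0.169 = 0.0022815
  Arrow: 0.2 × 0.1 × 0.09 = 0.0018
  FleetOne: 0.31 × 0.078 × 0.07 = 0.0016926
  MetroPost: 0.03 × 0.07 × 0.048 = 0.0001008
Total = 0.00761055.
P(NorthLine | evidence) = 0.0002625 / 0.00761055 ≈ 0.034.

0.034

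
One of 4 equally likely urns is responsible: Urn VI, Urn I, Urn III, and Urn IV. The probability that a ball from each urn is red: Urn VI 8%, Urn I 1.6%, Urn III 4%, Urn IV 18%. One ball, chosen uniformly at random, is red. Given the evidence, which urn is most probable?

Since the prior is uniform, the posterior is proportional to the likelihood:
  Urn VI: 0.08
  Urn I: 0.016
  Urn III: 0.04
  Urn IV: 0.18
Total = 0.316.
Largest term belongs to Urn IV, so Urn IV is most probable.

Urn IV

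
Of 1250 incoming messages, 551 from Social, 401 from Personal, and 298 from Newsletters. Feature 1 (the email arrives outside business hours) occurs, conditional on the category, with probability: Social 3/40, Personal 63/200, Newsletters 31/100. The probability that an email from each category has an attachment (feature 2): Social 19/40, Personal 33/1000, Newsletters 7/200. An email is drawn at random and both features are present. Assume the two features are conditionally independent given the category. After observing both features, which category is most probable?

Compute prior × likelihood for every hypothesis:
  Social: 0.4408 × 0.075 × 0.475 = 0.0157035
  Personal: 0.3208 × 0.315 × 0.033 = 0.003334716
  Newsletters: 0.2384 × 0.31 × 0.035 = 0.00258664
Sum = 0.021624856.
Largest term belongs to Social, so Social is most probable.

Social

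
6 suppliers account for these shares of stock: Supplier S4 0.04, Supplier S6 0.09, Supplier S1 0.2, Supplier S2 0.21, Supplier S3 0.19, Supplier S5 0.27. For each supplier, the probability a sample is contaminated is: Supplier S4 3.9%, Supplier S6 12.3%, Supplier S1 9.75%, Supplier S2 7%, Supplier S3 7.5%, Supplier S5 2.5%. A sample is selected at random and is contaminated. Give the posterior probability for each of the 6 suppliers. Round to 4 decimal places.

Supplier S4 0.0230, Supplier S6 0.1632, Supplier S1 0.2875, Supplier S2 0.2167, Supplier S3 0.2101, Supplier S5 0.0995

By Bayes' rule, posterior ∝ prior × likelihood:
  Supplier S4: 0.04 × 0.039 = 0.00156
  Supplier S6: 0.09 × 0.123 = 0.01107
  Supplier S1: 0.2 × 0.0975 = 0.0195
  Supplier S2: 0.21 × 0.07 = 0.0147
  Supplier S3: 0.19 × 0.075 = 0.01425
  Supplier S5: 0.27 × 0.025 = 0.00675
Normalizing constant = 0.06783.
P(Supplier S4 | contaminated) = 0.00156/0.06783 ≈ 0.0230
P(Supplier S6 | contaminated) = 0.01107/0.06783 ≈ 0.1632
P(Supplier S1 | contaminated) = 0.0195/0.06783 ≈ 0.2875
P(Supplier S2 | contaminated) = 0.0147/0.06783 ≈ 0.2167
P(Supplier S3 | contaminated) = 0.01425/0.06783 ≈ 0.2101
P(Supplier S5 | contaminated) = 0.00675/0.06783 ≈ 0.0995
(Check: 0.0230+0.1632+0.2875+0.2167+0.2101+0.0995 = 1.0000.)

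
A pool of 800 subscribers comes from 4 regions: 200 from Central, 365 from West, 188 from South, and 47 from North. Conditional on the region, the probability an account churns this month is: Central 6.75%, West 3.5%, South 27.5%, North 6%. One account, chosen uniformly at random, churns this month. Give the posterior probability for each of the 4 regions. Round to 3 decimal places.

By Bayes' rule, posterior ∝ prior × likelihood:
  Central: 0.25 × 0.0675 = 0.016875
  West: 0.45625 × 0.035 = 0.01596875
  South: 0.235 × 0.275 = 0.064625
  North: 0.05875 × 0.06 = 0.003525
Normalizing constant = 0.10099375.
P(Central | churn) = 0.016875/0.10099375 ≈ 0.167
P(West | churn) = 0.01596875/0.10099375 ≈ 0.158
P(South | churn) = 0.064625/0.10099375 ≈ 0.640
P(North | churn) = 0.003525/0.10099375 ≈ 0.035

Central 0.167, West 0.158, South 0.640, North 0.035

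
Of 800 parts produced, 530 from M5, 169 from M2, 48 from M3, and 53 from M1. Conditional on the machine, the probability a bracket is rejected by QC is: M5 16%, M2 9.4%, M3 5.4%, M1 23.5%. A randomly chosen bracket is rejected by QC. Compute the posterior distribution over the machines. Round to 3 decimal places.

M5 0.733, M2 0.137, M3 0.022, M1 0.108

Compute prior × likelihood for every hypothesis:
  M5: 0.6625 × 0.16 = 0.106
  M2: 0.21125 × 0.094 = 0.0198575
  M3: 0.06 × 0.054 = 0.00324
  M1: 0.06625 × 0.235 = 0.01556875
Normalizing constant = 0.14466625.
P(M5 | rejected) = 0.106/0.14466625 ≈ 0.733
P(M2 | rejected) = 0.0198575/0.14466625 ≈ 0.137
P(M3 | rejected) = 0.00324/0.14466625 ≈ 0.022
P(M1 | rejected) = 0.01556875/0.14466625 ≈ 0.108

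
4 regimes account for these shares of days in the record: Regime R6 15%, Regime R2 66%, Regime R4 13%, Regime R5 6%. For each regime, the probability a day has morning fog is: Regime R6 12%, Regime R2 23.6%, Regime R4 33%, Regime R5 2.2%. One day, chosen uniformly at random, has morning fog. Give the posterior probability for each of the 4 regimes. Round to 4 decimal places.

Regime R6 0.0826, Regime R2 0.7146, Regime R4 0.1968, Regime R5 0.0061

By Bayes' rule, posterior ∝ prior × likelihood:
  Regime R6: 0.15 × 0.12 = 0.018
  Regime R2: 0.66 × 0.236 = 0.15576
  Regime R4: 0.13 × 0.33 = 0.0429
  Regime R5: 0.06 × 0.022 = 0.00132
Sum = 0.21798.
P(Regime R6 | fog) = 0.018/0.21798 ≈ 0.0826
P(Regime R2 | fog) = 0.15576/0.21798 ≈ 0.7146
P(Regime R4 | fog) = 0.0429/0.21798 ≈ 0.1968
P(Regime R5 | fog) = 0.00132/0.21798 ≈ 0.0061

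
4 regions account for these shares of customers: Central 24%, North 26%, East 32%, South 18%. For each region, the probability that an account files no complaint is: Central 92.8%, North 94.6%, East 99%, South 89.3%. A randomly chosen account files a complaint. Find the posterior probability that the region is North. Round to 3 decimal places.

Taking complements, P(complaint | each) = Central 0.072, North 0.054, East 0.01, South 0.107.
Unnormalized posteriors (prior × likelihood):
  Central: 0.24 × 0.072 = 0.01728
  North: 0.26 × 0.054 = 0.01404
  East: 0.32 × 0.01 = 0.0032
  South: 0.18 × 0.107 = 0.01926
Total = 0.05378.
P(North | evidence) = 0.01404 / 0.05378 ≈ 0.261.

0.261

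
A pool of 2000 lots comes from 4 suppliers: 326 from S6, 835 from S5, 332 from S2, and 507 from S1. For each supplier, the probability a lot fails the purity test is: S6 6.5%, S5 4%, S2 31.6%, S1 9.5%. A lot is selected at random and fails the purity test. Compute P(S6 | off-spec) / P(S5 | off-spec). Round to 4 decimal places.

0.6344

Unnormalized posteriors (prior × likelihood):
  S6: 0.163 × 0.065 = 0.010595
  S5: 0.4175 × 0.04 = 0.0167
  S2: 0.166 × 0.316 = 0.052456
  S1: 0.2535 × 0.095 = 0.0240825
Normalizing constant = 0.1038335.
The ratio is 0.010595 / 0.0167 (the normalizer cancels) = 0.6344.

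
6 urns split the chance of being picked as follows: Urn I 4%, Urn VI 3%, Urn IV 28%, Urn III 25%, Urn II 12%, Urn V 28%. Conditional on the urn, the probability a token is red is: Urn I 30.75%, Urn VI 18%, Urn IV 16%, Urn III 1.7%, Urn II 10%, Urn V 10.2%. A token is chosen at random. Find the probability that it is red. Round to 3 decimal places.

0.107

Unnormalized posteriors (prior × likelihood):
  Urn I: 0.04 × 0.3075 = 0.0123
  Urn VI: 0.03 × 0.18 = 0.0054
  Urn IV: 0.28 × 0.16 = 0.0448
  Urn III: 0.25 × 0.017 = 0.00425
  Urn II: 0.12 × 0.1 = 0.012
  Urn V: 0.28 × 0.102 = 0.02856
P(red) = 0.0123 + 0.0054 + 0.0448 + 0.00425 + 0.012 + 0.02856 = 0.10731 → 0.107.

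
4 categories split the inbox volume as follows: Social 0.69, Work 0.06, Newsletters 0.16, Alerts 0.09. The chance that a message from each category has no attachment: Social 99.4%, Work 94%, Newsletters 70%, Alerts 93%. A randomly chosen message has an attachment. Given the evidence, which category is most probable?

Taking complements, P(attachment | each) = Social 0.006, Work 0.06, Newsletters 0.3, Alerts 0.07.
Compute prior × likelihood for every hypothesis:
  Social: 0.69 × 0.006 = 0.00414
  Work: 0.06 × 0.06 = 0.0036
  Newsletters: 0.16 × 0.3 = 0.048
  Alerts: 0.09 × 0.07 = 0.0063
Total = 0.06204.
Largest term belongs to Newsletters, so Newsletters is most probable.

Newsletters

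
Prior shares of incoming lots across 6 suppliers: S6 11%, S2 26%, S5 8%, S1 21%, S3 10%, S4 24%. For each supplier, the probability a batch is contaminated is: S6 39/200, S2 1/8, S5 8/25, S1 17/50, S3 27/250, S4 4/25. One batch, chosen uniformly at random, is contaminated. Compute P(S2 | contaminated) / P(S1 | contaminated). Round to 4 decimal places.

Unnormalized posteriors (prior × likelihood):
  S6: 0.11 × 0.195 = 0.02145
  S2: 0.26 × 0.125 = 0.0325
  S5: 0.08 × 0.32 = 0.0256
  S1: 0.21 × 0.34 = 0.0714
  S3: 0.1 × 0.108 = 0.0108
  S4: 0.24 × 0.16 = 0.0384
Sum = 0.20015.
The ratio is 0.0325 / 0.0714 (the normalizer cancels) = 0.4552.

0.4552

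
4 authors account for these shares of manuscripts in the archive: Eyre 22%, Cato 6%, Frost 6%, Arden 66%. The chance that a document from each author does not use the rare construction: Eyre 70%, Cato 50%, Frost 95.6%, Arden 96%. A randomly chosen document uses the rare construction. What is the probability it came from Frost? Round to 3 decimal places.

0.021

Taking complements, P(rare-form | each) = Eyre 0.3, Cato 0.5, Frost 0.044, Arden 0.04.
Prior × likelihood for each hypothesis:
  Eyre: 0.22 × 0.3 = 0.066
  Cato: 0.06 × 0.5 = 0.03
  Frost: 0.06 × 0.044 = 0.00264
  Arden: 0.66 × 0.04 = 0.0264
Normalizing constant = 0.12504.
P(Frost | evidence) = 0.00264 / 0.12504 ≈ 0.021.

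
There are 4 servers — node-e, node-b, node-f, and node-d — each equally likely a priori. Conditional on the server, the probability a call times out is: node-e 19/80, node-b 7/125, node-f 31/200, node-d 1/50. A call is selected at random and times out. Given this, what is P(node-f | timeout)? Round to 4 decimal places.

0.3308

With a uniform prior (1/4 each), posterior ∝ likelihood:
  node-e: 0.2375
  node-b: 0.056
  node-f: 0.155
  node-d: 0.02
Sum = 0.4685.
P(node-f | evidence) = 0.155 / 0.4685 ≈ 0.3308.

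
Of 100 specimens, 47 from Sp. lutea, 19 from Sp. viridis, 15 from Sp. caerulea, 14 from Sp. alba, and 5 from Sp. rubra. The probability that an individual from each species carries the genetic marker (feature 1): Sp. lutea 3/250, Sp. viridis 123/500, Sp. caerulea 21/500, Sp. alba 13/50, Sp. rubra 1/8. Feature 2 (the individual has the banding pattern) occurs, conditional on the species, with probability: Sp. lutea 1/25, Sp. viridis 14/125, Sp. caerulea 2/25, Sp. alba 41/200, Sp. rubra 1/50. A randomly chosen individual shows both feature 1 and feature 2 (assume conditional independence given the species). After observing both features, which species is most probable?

Unnormalized posteriors (prior × likelihood):
  Sp. lutea: 0.47 × 0.012 × 0.04 = 0.0002256
  Sp. viridis: 0.19 × 0.246 × 0.112 = 0.00523488
  Sp. caerulea: 0.15 × 0.042 × 0.08 = 0.000504
  Sp. alba: 0.14 × 0.26 × 0.205 = 0.007462
  Sp. rubra: 0.05 × 0.125 × 0.02 = 0.000125
Normalizing constant = 0.01355148.
Largest term belongs to Sp. alba, so Sp. alba is most probable.

Sp. alba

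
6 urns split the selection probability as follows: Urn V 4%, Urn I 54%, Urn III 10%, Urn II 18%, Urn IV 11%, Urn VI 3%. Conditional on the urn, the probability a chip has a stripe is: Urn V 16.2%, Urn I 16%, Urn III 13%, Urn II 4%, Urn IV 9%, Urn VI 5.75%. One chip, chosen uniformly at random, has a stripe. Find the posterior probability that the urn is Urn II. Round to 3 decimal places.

0.058

Compute prior × likelihood for every hypothesis:
  Urn V: 0.04 × 0.162 = 0.00648
  Urn I: 0.54 × 0.16 = 0.0864
  Urn III: 0.1 × 0.13 = 0.013
  Urn II: 0.18 × 0.04 = 0.0072
  Urn IV: 0.11 × 0.09 = 0.0099
  Urn VI: 0.03 × 0.0575 = 0.001725
Normalizing constant = 0.124705.
P(Urn II | evidence) = 0.0072 / 0.124705 ≈ 0.058.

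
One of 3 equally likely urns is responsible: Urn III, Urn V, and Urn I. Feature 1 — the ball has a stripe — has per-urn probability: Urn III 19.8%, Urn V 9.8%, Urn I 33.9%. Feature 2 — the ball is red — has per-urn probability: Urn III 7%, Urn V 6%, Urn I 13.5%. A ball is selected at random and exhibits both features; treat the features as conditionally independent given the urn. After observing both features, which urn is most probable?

Since the prior is uniform, the posterior is proportional to the likelihood:
  Urn III: 0.198 × 0.07 = 0.01386
  Urn V: 0.098 × 0.06 = 0.00588
  Urn I: 0.339 × 0.135 = 0.045765
Normalizing constant = 0.065505.
Largest term belongs to Urn I, so Urn I is most probable.

Urn I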